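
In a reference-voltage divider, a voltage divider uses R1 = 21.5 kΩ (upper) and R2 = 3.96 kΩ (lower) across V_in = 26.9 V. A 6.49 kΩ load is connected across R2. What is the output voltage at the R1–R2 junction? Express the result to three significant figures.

The load sits in parallel with R2, giving an effective lower resistance R2' = R2·R_L/(R2+R_L) = 2.459 kΩ.
Voltage divider with the loaded lower leg: V_out = 26.9 × 2.459/(21.5 + 2.459) = 26.9 × 0.1026 = 2.761 V.

V_out ≈ 2.76 V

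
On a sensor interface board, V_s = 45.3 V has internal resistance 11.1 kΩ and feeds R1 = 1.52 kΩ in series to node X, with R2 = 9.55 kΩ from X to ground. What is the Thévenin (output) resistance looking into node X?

R_th ≈ 5.44 kΩ

R1' = 11.1 + 1.52 = 12.62 kΩ (source resistance + R1).
Zeroing V_s shorts the top of R1' to ground, so R_th = R1' ‖ R2 = 5.436 kΩ.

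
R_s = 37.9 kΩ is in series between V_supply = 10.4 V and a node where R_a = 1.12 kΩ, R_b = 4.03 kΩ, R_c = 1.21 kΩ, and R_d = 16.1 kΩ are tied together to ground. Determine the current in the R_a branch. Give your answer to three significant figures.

I ≈ 0.119 mA

Parallel bank: R_p = 1/(1/1.12 + 1/4.03 + 1/1.21 + 1/16.1) = 0.4927 kΩ.
V_A by voltage divider: V_A = 10.4 × 0.4927/(37.9 + 0.4927) = 0.1335 V.
Branch current I = V_A/R_a = 0.1335/1.12 = 0.1192 mA.
(Equivalently: I_total = 0.2709 mA, then current-divider fraction G_k/ΣG = 0.4399.)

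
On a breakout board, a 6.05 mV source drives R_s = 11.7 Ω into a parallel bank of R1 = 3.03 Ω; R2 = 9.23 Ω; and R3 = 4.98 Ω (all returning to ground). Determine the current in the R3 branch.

I ≈ 0.143 mA

Parallel bank: R_p = 1/(1/3.03 + 1/9.23 + 1/4.98) = 1.565 Ω.
V_A = 6.05 × 1.565/13.26 = 0.7136 mV.
I(R3) = V_A / R3 = 0.7136/4.98 = 0.1433 mA.
(Check via current divider: I_total = 0.4561 mA; share G_k/ΣG = 0.3142 → same result.)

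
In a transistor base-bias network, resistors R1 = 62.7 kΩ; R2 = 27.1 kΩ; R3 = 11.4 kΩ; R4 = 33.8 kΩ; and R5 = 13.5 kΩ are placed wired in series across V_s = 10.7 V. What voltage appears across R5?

Total series resistance ΣR = 62.7 + 27.1 + 11.4 + 33.8 + 13.5 = 148.5 kΩ.
V = V_s · R/ΣR = 10.7 × 0.09091 = 0.9727 V.

V ≈ 0.973 V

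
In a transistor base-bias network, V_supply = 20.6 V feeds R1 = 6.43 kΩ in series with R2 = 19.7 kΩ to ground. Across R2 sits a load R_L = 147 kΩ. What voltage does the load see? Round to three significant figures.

R2 ‖ R_L = (19.7 × 147)/(19.7 + 147) = 17.37 kΩ.
Now apply the divider: V_out = 20.6 × 0.7299 = 15.03 V.

V_out ≈ 15.0 V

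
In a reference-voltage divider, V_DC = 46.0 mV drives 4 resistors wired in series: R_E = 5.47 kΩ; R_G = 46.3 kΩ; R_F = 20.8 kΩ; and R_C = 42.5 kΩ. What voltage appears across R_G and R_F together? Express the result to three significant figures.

Series total: ΣR = 5.47 + 46.3 + 20.8 + 42.5 = 115.1 kΩ.
R_{R_G..R_F} = 46.3 + 20.8 = 67.10 kΩ.
Voltage divider: V = V_DC · (67.10 / 115.1) = 46.0 × 0.5831 = 26.82 mV.

V ≈ 26.8 mV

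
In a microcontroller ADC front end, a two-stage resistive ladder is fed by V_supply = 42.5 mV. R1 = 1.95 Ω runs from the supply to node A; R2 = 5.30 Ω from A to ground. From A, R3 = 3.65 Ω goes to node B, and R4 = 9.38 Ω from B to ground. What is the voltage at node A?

V_A ≈ 28.0 mV

Node A sees R2 in parallel with the series input of stage 2, R3 + R4 = 13.03 Ω.
R2 ‖ (R3+R4) = 3.768 Ω.
V_A = 42.5 × 3.768/(1.95 + 3.768) = 28.01 mV.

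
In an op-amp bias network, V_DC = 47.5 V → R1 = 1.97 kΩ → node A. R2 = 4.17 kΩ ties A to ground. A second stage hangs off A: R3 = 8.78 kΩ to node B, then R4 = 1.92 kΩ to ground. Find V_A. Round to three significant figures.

V_A ≈ 28.7 V

Looking into the second stage from A: R3 + R4 = 10.70 kΩ appears in parallel with R2.
R2 ‖ (R3+R4) = 3.001 kΩ.
First divider: V_A = V_DC · 3.001/(1.97 + 3.001) = 28.67 V.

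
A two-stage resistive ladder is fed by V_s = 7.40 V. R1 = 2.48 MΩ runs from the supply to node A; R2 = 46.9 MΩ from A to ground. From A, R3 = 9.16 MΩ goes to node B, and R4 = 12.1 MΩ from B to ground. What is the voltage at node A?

The second stage (R3 + R4 = 21.26 MΩ) loads node A in parallel with R2.
Effective lower resistance at A: R2 ‖ 21.26 = 14.63 MΩ.
So V_A = 7.40 × 0.8550 = 6.327 V.

V_A ≈ 6.33 V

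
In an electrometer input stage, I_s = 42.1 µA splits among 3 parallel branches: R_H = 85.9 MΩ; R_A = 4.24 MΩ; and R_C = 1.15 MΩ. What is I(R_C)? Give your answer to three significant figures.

Conductances: ΣG = 1/85.9 + 1/4.24 + 1/1.15 = 1.117 (1/MΩ).
Current divider: I(R_C) = I_s · G_k/ΣG = 42.1 × (0.8696/1.117) = 42.1 × 0.7784 = 32.77 µA.

I ≈ 32.8 µA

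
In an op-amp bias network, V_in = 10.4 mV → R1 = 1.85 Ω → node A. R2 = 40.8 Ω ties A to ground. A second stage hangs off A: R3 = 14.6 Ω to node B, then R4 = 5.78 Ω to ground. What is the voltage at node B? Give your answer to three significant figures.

V_B ≈ 2.60 mV

Node A sees R2 in parallel with the series input of stage 2, R3 + R4 = 20.38 Ω.
R2 ‖ (R3+R4) = 13.59 Ω.
V_A = 10.4 × 13.59/(1.85 + 13.59) = 9.154 mV.
Then the unloaded second divider: V_B = V_A × R4/(R3+R4) = 9.154 × 0.2836 = 2.596 mV.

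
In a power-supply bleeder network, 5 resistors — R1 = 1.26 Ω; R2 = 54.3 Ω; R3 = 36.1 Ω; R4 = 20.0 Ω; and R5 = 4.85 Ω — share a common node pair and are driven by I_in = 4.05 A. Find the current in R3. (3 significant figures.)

I ≈ 0.102 A

ΣG = 1/1.26 + 1/54.3 + 1/36.1 + 1/20.0 + 1/4.85 = 1.096.
Current divider: I(R3) = I_in · G_k/ΣG = 4.05 × (0.02770/1.096) = 4.05 × 0.02528 = 0.1024 A.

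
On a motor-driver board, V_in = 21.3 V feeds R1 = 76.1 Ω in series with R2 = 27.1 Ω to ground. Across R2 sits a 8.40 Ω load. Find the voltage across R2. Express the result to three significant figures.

V_out ≈ 1.66 V

First combine the lower leg with the load: R2 ‖ R_L = 6.412 Ω.
Now apply the divider: V_out = 21.3 × 0.07771 = 1.655 V.
(Unloaded it would be 5.59 V; the load pulls it down.)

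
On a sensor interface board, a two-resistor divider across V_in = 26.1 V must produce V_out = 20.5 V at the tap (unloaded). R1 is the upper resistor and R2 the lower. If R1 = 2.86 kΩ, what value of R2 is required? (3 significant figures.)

The divider ratio is R2/(R1+R2) = 20.5/26.1 = 0.7854.
R2 = R1 · 0.7854/(1 − 0.7854) = 10.47 kΩ.

R2 ≈ 10.5 kΩ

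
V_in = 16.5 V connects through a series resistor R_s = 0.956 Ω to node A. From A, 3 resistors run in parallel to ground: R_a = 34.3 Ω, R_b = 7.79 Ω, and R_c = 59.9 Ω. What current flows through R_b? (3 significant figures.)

I ≈ 1.82 A

Equivalent of the parallel group: R_p = 5.740 Ω.
V_A = 16.5 × 5.740/6.696 = 14.14 V.
Branch current I = V_A/R_b = 14.14/7.79 = 1.816 A.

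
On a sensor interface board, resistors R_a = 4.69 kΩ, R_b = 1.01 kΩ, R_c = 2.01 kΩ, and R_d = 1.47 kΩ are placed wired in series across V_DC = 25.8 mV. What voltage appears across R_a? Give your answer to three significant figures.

V ≈ 13.2 mV

Series total: ΣR = 4.69 + 1.01 + 2.01 + 1.47 = 9.180 kΩ.
V = V_DC · R/ΣR = 25.8 × 0.5109 = 13.18 mV.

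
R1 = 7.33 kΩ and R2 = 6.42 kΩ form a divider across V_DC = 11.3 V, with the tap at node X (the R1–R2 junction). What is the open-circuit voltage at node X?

Open-circuit (no load on X): V_th = V_DC · R2/(R1 + R2) = 11.3 × 6.42/(7.330 + 6.42) = 5.276 V.

V_th ≈ 5.28 V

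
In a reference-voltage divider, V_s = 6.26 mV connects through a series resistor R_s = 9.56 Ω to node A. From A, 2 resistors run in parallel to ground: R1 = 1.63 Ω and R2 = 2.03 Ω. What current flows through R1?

I ≈ 0.332 mA

Parallel bank: R_p = 1/(1/1.63 + 1/2.03) = 0.9041 Ω.
V_A = 6.26 × 0.9041/10.46 = 0.5408 mV.
I(R1) = V_A / R1 = 0.5408/1.63 = 0.3318 mA.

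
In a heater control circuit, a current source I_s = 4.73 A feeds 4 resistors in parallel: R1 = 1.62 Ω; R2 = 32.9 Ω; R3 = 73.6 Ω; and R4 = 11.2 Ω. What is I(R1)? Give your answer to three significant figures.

ΣG = 1/1.62 + 1/32.9 + 1/73.6 + 1/11.2 = 0.7506.
By the current-divider rule, I = I_s · G_k/ΣG = 4.73 × 0.8224 = 3.890 A.

I ≈ 3.89 A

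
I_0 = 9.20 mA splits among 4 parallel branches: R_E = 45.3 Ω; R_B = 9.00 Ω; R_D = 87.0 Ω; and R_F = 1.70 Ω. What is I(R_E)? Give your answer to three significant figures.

I ≈ 0.277 mA

Conductances: ΣG = 1/45.3 + 1/9.00 + 1/87.0 + 1/1.70 = 0.7329 (1/Ω).
R_E takes the fraction G_k/ΣG = 0.02208/0.7329 = 0.03012, so I = 9.20 × 0.03012 = 0.2771 mA.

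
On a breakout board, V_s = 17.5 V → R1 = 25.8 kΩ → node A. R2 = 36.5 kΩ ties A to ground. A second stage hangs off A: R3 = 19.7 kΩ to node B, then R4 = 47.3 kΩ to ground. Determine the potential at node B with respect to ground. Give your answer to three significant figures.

V_B ≈ 5.91 V

Looking into the second stage from A: R3 + R4 = 67.00 kΩ appears in parallel with R2.
R2 ‖ (R3+R4) = 23.63 kΩ.
V_A = 17.5 × 23.63/(25.8 + 23.63) = 8.366 V.
V_B = V_A × 0.7060 = 5.906 V.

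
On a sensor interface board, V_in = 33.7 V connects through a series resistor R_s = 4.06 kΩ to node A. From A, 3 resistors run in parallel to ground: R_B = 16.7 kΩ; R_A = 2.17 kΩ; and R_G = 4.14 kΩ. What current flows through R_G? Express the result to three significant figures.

Parallel bank: R_p = 1/(1/16.7 + 1/2.17 + 1/4.14) = 1.312 kΩ.
V_A by voltage divider: V_A = 33.7 × 1.312/(4.06 + 1.312) = 8.230 V.
Branch current I = V_A/R_G = 8.230/4.14 = 1.988 mA.

I ≈ 1.99 mA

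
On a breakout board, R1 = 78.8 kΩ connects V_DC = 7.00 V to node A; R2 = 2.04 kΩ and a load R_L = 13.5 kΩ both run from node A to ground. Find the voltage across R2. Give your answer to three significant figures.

V_out ≈ 0.154 V

The load sits in parallel with R2, giving an effective lower resistance R2' = R2·R_L/(R2+R_L) = 1.772 kΩ.
Then V_out = V_DC · R2'/(R1 + R2') = 7.00 × 1.772/80.57 = 0.1540 V.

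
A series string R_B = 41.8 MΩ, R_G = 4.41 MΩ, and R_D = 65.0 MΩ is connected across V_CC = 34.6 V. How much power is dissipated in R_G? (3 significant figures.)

The common current is I = 34.6/111.2 = 0.3111 µA.
V(R_G) = I·R = 1.372 V; P = V·I = 1.372 × 0.3111 = 0.4269 µW.

P ≈ 0.427 µW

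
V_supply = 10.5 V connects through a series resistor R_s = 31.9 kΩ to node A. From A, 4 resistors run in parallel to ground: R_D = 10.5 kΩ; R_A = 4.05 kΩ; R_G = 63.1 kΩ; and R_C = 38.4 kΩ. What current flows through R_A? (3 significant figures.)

Parallel bank: R_p = 1/(1/10.5 + 1/4.05 + 1/63.1 + 1/38.4) = 2.604 kΩ.
V_A by voltage divider: V_A = 10.5 × 2.604/(31.9 + 2.604) = 0.7924 V.
Branch current I = V_A/R_A = 0.7924/4.05 = 0.1957 mA.

I ≈ 0.196 mA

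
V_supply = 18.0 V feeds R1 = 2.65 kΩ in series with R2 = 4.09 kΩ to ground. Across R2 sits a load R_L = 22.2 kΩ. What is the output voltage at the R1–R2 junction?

First combine the lower leg with the load: R2 ‖ R_L = 3.454 kΩ.
Then V_out = V_supply · R2'/(R1 + R2') = 18.0 × 3.454/6.104 = 10.19 V.

V_out ≈ 10.2 V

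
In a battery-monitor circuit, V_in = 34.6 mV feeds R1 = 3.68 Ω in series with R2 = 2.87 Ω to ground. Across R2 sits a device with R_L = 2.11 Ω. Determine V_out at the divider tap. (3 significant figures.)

V_out ≈ 8.59 mV

First combine the lower leg with the load: R2 ‖ R_L = 1.216 Ω.
Then V_out = V_in · R2'/(R1 + R2') = 34.6 × 1.216/4.896 = 8.593 mV.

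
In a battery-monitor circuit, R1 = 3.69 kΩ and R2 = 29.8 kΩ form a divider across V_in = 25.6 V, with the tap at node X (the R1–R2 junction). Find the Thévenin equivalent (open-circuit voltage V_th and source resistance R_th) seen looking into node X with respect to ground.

V_th ≈ 22.8 V, R_th ≈ 3.28 kΩ

With X open, the divider is unloaded: V_th = 25.6 × 29.8/33.49 = 22.78 V.
Zeroing V_in shorts the top of R1 to ground, so R_th = R1 ‖ R2 = 3.283 kΩ.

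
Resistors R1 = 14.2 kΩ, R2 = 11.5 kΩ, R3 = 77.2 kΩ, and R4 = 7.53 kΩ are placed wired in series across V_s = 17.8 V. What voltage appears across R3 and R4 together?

ΣR = 14.2 + 11.5 + 77.2 + 7.53 = 110.4 kΩ.
R_{R3..R4} = 77.2 + 7.53 = 84.73 kΩ.
By the voltage-divider rule, V = 17.8 × 84.73/110.4 = 13.66 V.

V ≈ 13.7 V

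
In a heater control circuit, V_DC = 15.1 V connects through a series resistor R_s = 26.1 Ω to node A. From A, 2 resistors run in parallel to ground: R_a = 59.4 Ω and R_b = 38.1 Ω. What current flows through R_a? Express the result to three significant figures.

I ≈ 0.120 A

Parallel bank: R_p = 1/(1/59.4 + 1/38.1) = 23.21 Ω.
Node voltage V_A = V_DC · R_p/(R_s + R_p) = 15.1 × 0.4707 = 7.108 V.
I(R_a) = V_A / R_a = 7.108/59.4 = 0.1197 A.
(Check via current divider: I_total = 0.3062 A; share G_k/ΣG = 0.3908 → same result.)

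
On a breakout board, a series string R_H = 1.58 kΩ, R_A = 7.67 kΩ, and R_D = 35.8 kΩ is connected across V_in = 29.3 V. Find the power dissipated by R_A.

ΣR = 45.05 kΩ → I = 29.3/45.05 = 0.6504 mA.
P = I²R = 0.4230 × 7.67 = 3.244 mW.

P ≈ 3.24 mW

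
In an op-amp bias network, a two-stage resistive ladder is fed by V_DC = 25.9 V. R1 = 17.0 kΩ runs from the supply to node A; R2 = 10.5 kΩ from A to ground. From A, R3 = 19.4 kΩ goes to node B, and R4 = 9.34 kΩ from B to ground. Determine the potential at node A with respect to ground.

Looking into the second stage from A: R3 + R4 = 28.74 kΩ appears in parallel with R2.
R2 ‖ (R3+R4) = 7.690 kΩ.
V_A = 25.9 × 7.690/(17.0 + 7.690) = 8.067 V.

V_A ≈ 8.07 V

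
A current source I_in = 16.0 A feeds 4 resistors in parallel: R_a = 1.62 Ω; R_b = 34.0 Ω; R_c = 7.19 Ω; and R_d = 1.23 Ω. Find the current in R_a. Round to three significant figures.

I ≈ 6.18 A

ΣG = 1/1.62 + 1/34.0 + 1/7.19 + 1/1.23 = 1.599.
By the current-divider rule, I = I_in · G_k/ΣG = 16.0 × 0.3861 = 6.178 A.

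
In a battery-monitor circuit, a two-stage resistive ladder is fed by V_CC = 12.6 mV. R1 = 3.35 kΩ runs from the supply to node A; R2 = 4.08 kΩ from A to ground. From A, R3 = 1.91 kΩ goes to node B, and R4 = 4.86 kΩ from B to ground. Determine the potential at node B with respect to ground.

Looking into the second stage from A: R3 + R4 = 6.770 kΩ appears in parallel with R2.
R2 ‖ (R3+R4) = 2.546 kΩ.
First divider: V_A = V_CC · 2.546/(3.35 + 2.546) = 5.441 mV.
Then the unloaded second divider: V_B = V_A × R4/(R3+R4) = 5.441 × 0.7179 = 3.906 mV.

V_B ≈ 3.91 mV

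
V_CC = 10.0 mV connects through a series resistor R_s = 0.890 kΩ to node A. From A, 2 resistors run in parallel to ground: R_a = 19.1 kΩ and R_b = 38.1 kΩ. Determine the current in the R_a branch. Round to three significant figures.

Combine the parallel branches: R_p = (1/19.1 + 1/38.1)⁻¹ = 12.72 kΩ.
V_A = 10.0 × 12.72/13.61 = 9.346 mV.
Branch current I = V_A/R_a = 9.346/19.1 = 0.4893 µA.
(Equivalently: I_total = 0.7346 µA, then current-divider fraction G_k/ΣG = 0.6661.)

I ≈ 0.489 µA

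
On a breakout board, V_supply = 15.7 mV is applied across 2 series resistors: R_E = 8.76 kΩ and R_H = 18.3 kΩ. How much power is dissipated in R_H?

P ≈ 6.16 nW

The common current is I = 15.7/27.06 = 0.5802 µA.
V(R_H) = I·R = 10.62 mV; P = V·I = 10.62 × 0.5802 = 6.160 nW.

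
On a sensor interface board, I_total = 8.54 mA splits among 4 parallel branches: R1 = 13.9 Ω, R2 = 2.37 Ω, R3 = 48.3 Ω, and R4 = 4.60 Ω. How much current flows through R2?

I ≈ 4.92 mA

Total conductance ΣG = 1/13.9 + 1/2.37 + 1/48.3 + 1/4.60 = 0.7320 (units of 1/Ω).
Current divider: I(R2) = I_total · G_k/ΣG = 8.54 × (0.4219/0.7320) = 8.54 × 0.5764 = 4.923 mA.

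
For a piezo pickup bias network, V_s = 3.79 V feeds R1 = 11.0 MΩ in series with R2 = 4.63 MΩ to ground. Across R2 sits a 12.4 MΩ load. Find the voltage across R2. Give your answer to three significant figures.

V_out ≈ 0.889 V

The load sits in parallel with R2, giving an effective lower resistance R2' = R2·R_L/(R2+R_L) = 3.371 MΩ.
Then V_out = V_s · R2'/(R1 + R2') = 3.79 × 3.371/14.37 = 0.8891 V.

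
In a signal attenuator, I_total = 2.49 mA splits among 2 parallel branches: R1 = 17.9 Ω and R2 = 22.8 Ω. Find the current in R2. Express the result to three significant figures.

I ≈ 1.10 mA

With just two branches, the current splits inversely with resistance.
I(R2) = 2.49 × 17.9/(17.9 + 22.8) = 2.49 × 0.4398 = 1.095 mA.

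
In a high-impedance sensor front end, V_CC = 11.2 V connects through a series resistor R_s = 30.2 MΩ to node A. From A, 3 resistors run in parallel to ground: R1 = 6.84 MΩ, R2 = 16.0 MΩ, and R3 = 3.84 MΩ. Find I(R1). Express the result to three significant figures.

I ≈ 0.108 µA

Parallel bank: R_p = 1/(1/6.84 + 1/16.0 + 1/3.84) = 2.132 MΩ.
V_A by voltage divider: V_A = 11.2 × 2.132/(30.2 + 2.132) = 0.7384 V.
Branch current I = V_A/R1 = 0.7384/6.84 = 0.1080 µA.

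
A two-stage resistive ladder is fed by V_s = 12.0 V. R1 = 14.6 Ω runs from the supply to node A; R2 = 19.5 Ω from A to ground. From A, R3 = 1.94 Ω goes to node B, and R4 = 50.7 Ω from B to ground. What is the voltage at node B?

V_B ≈ 5.70 V

Node A sees R2 in parallel with the series input of stage 2, R3 + R4 = 52.64 Ω.
R2 ‖ (R3+R4) = 14.23 Ω.
V_A = 12.0 × 14.23/(14.6 + 14.23) = 5.923 V.
Stage 2 is unloaded, so V_B = V_A · R4/(R3+R4) = 5.923 × 50.7/52.64 = 5.705 V.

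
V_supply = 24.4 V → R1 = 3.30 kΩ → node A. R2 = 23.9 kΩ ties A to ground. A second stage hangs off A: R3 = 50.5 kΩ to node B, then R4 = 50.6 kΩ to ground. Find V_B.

The second stage (R3 + R4 = 101.1 kΩ) loads node A in parallel with R2.
Effective lower resistance at A: R2 ‖ 101.1 = 19.33 kΩ.
V_A = 24.4 × 19.33/(3.30 + 19.33) = 20.84 V.
Then the unloaded second divider: V_B = V_A × R4/(R3+R4) = 20.84 × 0.5005 = 10.43 V.

V_B ≈ 10.4 V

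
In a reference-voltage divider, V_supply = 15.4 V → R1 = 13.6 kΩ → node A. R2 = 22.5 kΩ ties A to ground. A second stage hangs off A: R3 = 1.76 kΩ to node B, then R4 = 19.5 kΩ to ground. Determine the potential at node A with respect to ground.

Looking into the second stage from A: R3 + R4 = 21.26 kΩ appears in parallel with R2.
Effective lower resistance at A: R2 ‖ 21.26 = 10.93 kΩ.
First divider: V_A = V_supply · 10.93/(13.6 + 10.93) = 6.862 V.

V_A ≈ 6.86 V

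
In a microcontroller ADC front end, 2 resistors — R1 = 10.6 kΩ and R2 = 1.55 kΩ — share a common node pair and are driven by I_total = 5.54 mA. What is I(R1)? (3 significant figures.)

I ≈ 0.707 mA

With just two branches, the current splits inversely with resistance.
So I = 5.54 × 1.55/12.15 = 0.7067 mA.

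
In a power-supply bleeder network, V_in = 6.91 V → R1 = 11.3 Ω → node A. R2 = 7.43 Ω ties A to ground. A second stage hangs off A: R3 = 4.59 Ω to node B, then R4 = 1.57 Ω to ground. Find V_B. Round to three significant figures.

Looking into the second stage from A: R3 + R4 = 6.160 Ω appears in parallel with R2.
R2 ‖ (R3+R4) = 3.368 Ω.
So V_A = 6.91 × 0.2296 = 1.587 V.
V_B = V_A × 0.2549 = 0.4044 V.

V_B ≈ 0.404 V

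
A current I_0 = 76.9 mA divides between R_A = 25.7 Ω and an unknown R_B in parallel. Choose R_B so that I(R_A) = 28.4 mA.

R_B ≈ 15.0 Ω

In a two-way split, I_A/I_0 = R_B/(R_A + R_B).
With f = 0.3693, R_B = R_A · f/(1−f) = 25.7 × 0.5856 = 15.05 Ω.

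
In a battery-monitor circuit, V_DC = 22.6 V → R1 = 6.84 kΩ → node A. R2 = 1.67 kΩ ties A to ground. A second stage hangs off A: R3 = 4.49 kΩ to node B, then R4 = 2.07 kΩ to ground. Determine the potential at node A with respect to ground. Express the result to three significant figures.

The second stage (R3 + R4 = 6.560 kΩ) loads node A in parallel with R2.
R2 ‖ (R3+R4) = 1.331 kΩ.
First divider: V_A = V_DC · 1.331/(6.84 + 1.331) = 3.682 V.

V_A ≈ 3.68 V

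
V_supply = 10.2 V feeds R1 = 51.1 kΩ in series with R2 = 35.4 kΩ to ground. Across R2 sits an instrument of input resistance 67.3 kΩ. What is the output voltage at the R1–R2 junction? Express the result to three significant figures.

V_out ≈ 3.18 V

First combine the lower leg with the load: R2 ‖ R_L = 23.20 kΩ.
Now apply the divider: V_out = 10.2 × 0.3122 = 3.185 V.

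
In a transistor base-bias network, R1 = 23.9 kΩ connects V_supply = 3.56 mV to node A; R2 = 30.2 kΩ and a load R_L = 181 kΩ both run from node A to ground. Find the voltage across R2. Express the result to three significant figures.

R2 ‖ R_L = (30.2 × 181)/(30.2 + 181) = 25.88 kΩ.
Voltage divider with the loaded lower leg: V_out = 3.56 × 25.88/(23.9 + 25.88) = 3.56 × 0.5199 = 1.851 mV.

V_out ≈ 1.85 mV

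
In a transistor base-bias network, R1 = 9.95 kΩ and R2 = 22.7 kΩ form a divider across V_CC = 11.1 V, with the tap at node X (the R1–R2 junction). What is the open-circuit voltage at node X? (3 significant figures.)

V_th is the unloaded tap voltage: V_CC · R2/(R1+R2) = 11.1 × 0.6953 = 7.717 V.

V_th ≈ 7.72 V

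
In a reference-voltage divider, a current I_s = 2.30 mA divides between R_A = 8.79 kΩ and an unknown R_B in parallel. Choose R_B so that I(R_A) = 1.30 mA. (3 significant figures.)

R_B ≈ 11.4 kΩ

Two-branch current divider: I_A = I_s · R_B/(R_A + R_B).
With f = 0.5652, R_B = R_A · f/(1−f) = 8.79 × 1.300 = 11.43 kΩ.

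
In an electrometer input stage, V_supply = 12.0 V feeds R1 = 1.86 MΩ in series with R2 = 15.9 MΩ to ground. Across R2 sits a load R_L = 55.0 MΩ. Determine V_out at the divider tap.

V_out ≈ 10.4 V

First combine the lower leg with the load: R2 ‖ R_L = 12.33 MΩ.
Then V_out = V_supply · R2'/(R1 + R2') = 12.0 × 12.33/14.19 = 10.43 V.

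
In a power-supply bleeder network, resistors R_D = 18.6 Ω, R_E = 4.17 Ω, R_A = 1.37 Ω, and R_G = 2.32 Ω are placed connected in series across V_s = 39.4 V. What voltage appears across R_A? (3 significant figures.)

Series total: ΣR = 18.6 + 4.17 + 1.37 + 2.32 = 26.46 Ω.
V = V_s · R/ΣR = 39.4 × 0.05178 = 2.040 V.

V ≈ 2.04 V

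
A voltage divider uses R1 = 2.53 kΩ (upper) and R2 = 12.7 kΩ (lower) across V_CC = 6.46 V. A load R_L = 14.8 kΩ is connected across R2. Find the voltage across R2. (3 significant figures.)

V_out ≈ 4.71 V

First combine the lower leg with the load: R2 ‖ R_L = 6.835 kΩ.
Voltage divider with the loaded lower leg: V_out = 6.46 × 6.835/(2.53 + 6.835) = 6.46 × 0.7298 = 4.715 V.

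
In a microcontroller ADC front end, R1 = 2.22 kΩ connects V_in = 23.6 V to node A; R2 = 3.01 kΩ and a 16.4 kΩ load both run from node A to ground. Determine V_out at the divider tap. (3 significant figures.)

First combine the lower leg with the load: R2 ‖ R_L = 2.543 kΩ.
Voltage divider with the loaded lower leg: V_out = 23.6 × 2.543/(2.22 + 2.543) = 23.6 × 0.5339 = 12.60 V.
(Unloaded it would be 13.6 V; the load pulls it down.)

V_out ≈ 12.6 V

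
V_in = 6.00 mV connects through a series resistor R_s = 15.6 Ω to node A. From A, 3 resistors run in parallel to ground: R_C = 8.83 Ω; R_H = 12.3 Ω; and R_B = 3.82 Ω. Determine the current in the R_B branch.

Combine the parallel branches: R_p = (1/8.83 + 1/12.3 + 1/3.82)⁻¹ = 2.191 Ω.
V_A = 6.00 × 2.191/17.79 = 0.7390 mV.
Branch current I = V_A/R_B = 0.7390/3.82 = 0.1935 mA.
(Check via current divider: I_total = 0.3372 mA; share G_k/ΣG = 0.5737 → same result.)

I ≈ 0.193 mA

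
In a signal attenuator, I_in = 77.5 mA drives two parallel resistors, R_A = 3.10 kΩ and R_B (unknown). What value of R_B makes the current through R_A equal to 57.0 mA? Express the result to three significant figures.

Two-branch current divider: I_A = I_in · R_B/(R_A + R_B).
With f = 0.7355, R_B = R_A · f/(1−f) = 3.10 × 2.780 = 8.620 kΩ.

R_B ≈ 8.62 kΩ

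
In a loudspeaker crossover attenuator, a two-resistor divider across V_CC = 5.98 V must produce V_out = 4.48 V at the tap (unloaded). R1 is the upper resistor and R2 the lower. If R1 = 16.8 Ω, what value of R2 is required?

R2 ≈ 50.2 Ω

Required fraction k = V_out/V_CC = 0.7492.
So R2 = R1 · V_out/(V_CC − V_out) = 16.8 × 4.48/(5.98 − 4.48) = 16.8 × 2.987 = 50.18 Ω.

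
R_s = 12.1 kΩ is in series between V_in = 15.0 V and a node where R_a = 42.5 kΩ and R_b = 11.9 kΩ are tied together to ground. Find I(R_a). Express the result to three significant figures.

I ≈ 0.153 mA

Parallel bank: R_p = 1/(1/42.5 + 1/11.9) = 9.297 kΩ.
V_A = 15.0 × 9.297/21.40 = 6.517 V.
I(R_a) = V_A / R_a = 6.517/42.5 = 0.1534 mA.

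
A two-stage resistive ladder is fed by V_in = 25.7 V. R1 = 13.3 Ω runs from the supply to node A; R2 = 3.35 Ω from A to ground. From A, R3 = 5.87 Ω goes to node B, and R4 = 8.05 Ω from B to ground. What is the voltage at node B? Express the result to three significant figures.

The second stage (R3 + R4 = 13.92 Ω) loads node A in parallel with R2.
R2 ‖ (R3+R4) = 2.700 Ω.
V_A = 25.7 × 2.700/(13.3 + 2.700) = 4.337 V.
Then the unloaded second divider: V_B = V_A × R4/(R3+R4) = 4.337 × 0.5783 = 2.508 V.

V_B ≈ 2.51 V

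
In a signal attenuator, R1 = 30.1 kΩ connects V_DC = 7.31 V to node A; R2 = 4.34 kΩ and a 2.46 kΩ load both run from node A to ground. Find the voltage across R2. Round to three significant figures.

The load sits in parallel with R2, giving an effective lower resistance R2' = R2·R_L/(R2+R_L) = 1.570 kΩ.
Voltage divider with the loaded lower leg: V_out = 7.31 × 1.570/(30.1 + 1.570) = 7.31 × 0.04958 = 0.3624 V.
(Unloaded it would be 0.921 V; the load pulls it down.)

V_out ≈ 0.362 V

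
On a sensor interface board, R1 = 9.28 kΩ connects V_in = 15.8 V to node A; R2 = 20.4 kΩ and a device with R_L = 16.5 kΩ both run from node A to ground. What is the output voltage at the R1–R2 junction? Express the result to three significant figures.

V_out ≈ 7.83 V

R2 ‖ R_L = (20.4 × 16.5)/(20.4 + 16.5) = 9.122 kΩ.
Now apply the divider: V_out = 15.8 × 0.4957 = 7.832 V.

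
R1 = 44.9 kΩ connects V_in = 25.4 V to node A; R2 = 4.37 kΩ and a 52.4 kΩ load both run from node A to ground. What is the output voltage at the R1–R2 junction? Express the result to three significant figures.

V_out ≈ 2.09 V

First combine the lower leg with the load: R2 ‖ R_L = 4.034 kΩ.
Voltage divider with the loaded lower leg: V_out = 25.4 × 4.034/(44.9 + 4.034) = 25.4 × 0.08243 = 2.094 V.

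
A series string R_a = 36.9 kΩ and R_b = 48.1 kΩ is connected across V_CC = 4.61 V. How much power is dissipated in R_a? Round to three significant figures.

The common current is I = 4.61/85.00 = 0.05424 mA.
P(R_a) = I²·R_a = (0.05424)² × 36.9 = 0.1085 mW.

P ≈ 0.109 mW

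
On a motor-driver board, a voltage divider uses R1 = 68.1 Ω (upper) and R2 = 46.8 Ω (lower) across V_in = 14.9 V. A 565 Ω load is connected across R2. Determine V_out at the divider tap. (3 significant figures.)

V_out ≈ 5.78 V

R2 ‖ R_L = (46.8 × 565)/(46.8 + 565) = 43.22 Ω.
Then V_out = V_in · R2'/(R1 + R2') = 14.9 × 43.22/111.3 = 5.785 V.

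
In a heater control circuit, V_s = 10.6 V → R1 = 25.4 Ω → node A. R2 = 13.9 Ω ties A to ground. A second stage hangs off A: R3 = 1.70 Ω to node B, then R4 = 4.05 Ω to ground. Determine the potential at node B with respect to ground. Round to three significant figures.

Looking into the second stage from A: R3 + R4 = 5.750 Ω appears in parallel with R2.
Effective lower resistance at A: R2 ‖ 5.750 = 4.067 Ω.
V_A = 10.6 × 4.067/(25.4 + 4.067) = 1.463 V.
Then the unloaded second divider: V_B = V_A × R4/(R3+R4) = 1.463 × 0.7043 = 1.031 V.

V_B ≈ 1.03 V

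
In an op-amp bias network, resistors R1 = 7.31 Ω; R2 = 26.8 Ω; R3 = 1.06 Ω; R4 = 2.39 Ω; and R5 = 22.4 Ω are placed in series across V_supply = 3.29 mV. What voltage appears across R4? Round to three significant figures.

V ≈ 0.131 mV

Total series resistance ΣR = 7.31 + 26.8 + 1.06 + 2.39 + 22.4 = 59.96 Ω.
By the voltage-divider rule, V = 3.29 × 2.390/59.96 = 0.1311 mV.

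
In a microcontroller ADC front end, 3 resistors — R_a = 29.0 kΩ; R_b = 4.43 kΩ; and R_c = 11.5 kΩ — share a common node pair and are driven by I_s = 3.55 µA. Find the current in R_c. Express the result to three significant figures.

I ≈ 0.889 µA

Total conductance ΣG = 1/29.0 + 1/4.43 + 1/11.5 = 0.3472 (units of 1/kΩ).
Current divider: I(R_c) = I_s · G_k/ΣG = 3.55 × (0.08696/0.3472) = 3.55 × 0.2505 = 0.8892 µA.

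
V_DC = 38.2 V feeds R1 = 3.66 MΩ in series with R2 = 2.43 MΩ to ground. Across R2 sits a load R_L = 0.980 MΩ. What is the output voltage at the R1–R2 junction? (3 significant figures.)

V_out ≈ 6.12 V

R2 ‖ R_L = (2.43 × 0.980)/(2.43 + 0.980) = 0.6984 MΩ.
Now apply the divider: V_out = 38.2 × 0.1602 = 6.121 V.
(Unloaded it would be 15.2 V; the load pulls it down.)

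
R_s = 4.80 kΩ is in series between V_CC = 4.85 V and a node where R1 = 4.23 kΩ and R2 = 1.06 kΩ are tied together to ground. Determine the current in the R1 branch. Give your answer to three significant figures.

Parallel bank: R_p = 1/(1/4.23 + 1/1.06) = 0.8476 kΩ.
Node voltage V_A = V_CC · R_p/(R_s + R_p) = 4.85 × 0.1501 = 0.7279 V.
I(R1) = V_A / R1 = 0.7279/4.23 = 0.1721 mA.

I ≈ 0.172 mA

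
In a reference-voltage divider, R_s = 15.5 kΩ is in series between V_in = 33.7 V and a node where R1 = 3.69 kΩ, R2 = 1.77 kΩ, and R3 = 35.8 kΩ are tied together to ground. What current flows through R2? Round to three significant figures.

I ≈ 1.32 mA

Equivalent of the parallel group: R_p = 1.158 kΩ.
V_A = 33.7 × 1.158/16.66 = 2.342 V.
Branch current I = V_A/R2 = 2.342/1.77 = 1.323 mA.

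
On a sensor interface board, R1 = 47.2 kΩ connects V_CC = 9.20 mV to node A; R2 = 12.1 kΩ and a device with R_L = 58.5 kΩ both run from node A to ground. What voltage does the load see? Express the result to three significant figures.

V_out ≈ 1.61 mV

First combine the lower leg with the load: R2 ‖ R_L = 10.03 kΩ.
Now apply the divider: V_out = 9.20 × 0.1752 = 1.612 mV.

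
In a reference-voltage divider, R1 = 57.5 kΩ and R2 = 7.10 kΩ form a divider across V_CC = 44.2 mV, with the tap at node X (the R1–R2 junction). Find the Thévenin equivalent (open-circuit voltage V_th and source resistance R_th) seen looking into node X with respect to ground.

V_th ≈ 4.86 mV, R_th ≈ 6.32 kΩ

V_th is the unloaded tap voltage: V_CC · R2/(R1+R2) = 44.2 × 0.1099 = 4.858 mV.
Looking into X with the source shorted: R_th = R1·R2/(R1+R2) = 57.50 × 7.10/64.60 = 6.320 kΩ.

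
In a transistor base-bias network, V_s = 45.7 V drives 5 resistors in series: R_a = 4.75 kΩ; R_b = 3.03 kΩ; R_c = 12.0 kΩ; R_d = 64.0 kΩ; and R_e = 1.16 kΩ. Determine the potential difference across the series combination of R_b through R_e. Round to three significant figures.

V ≈ 43.1 V

ΣR = 4.75 + 3.03 + 12.0 + 64.0 + 1.16 = 84.94 kΩ.
R_{R_b..R_e} = 3.03 + 12.0 + 64.0 + 1.16 = 80.19 kΩ.
Voltage divider: V = V_s · (80.19 / 84.94) = 45.7 × 0.9441 = 43.14 V.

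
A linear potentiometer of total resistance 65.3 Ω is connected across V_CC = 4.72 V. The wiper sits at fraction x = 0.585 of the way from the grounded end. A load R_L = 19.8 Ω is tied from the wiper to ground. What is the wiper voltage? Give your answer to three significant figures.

Lower segment x·R_p = 38.20 Ω; upper segment (1−x)·R_p = 27.10 Ω.
(x·R_p) ‖ R_L = 13.04 Ω.
V_out = 4.72 × 13.04/(27.10 + 13.04) = 1.533 V.
(Unloaded: V_out = x·V_CC = 2.76 V.)

V_out ≈ 1.53 V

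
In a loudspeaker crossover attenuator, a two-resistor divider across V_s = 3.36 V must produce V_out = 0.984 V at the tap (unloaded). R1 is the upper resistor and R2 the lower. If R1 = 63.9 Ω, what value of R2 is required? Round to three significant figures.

R2 ≈ 26.5 Ω

The divider ratio is R2/(R1+R2) = 0.984/3.36 = 0.2929.
R2 = R1 · 0.2929/(1 − 0.2929) = 26.46 Ω.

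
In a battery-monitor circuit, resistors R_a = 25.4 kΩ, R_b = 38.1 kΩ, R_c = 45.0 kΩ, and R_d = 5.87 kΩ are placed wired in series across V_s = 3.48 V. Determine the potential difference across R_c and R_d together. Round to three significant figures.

Total series resistance ΣR = 25.4 + 38.1 + 45.0 + 5.87 = 114.4 kΩ.
R_{R_c..R_d} = 45.0 + 5.87 = 50.87 kΩ.
V = V_s · R/ΣR = 3.48 × 0.4448 = 1.548 V.

V ≈ 1.55 V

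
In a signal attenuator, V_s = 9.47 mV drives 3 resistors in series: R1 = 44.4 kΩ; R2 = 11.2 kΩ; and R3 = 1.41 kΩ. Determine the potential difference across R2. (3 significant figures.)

V ≈ 1.86 mV

Total series resistance ΣR = 44.4 + 11.2 + 1.41 = 57.01 kΩ.
By the voltage-divider rule, V = 9.47 × 11.20/57.01 = 1.860 mV.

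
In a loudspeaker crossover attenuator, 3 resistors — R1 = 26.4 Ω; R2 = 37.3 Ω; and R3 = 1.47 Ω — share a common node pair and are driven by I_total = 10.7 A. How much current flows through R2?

ΣG = 1/26.4 + 1/37.3 + 1/1.47 = 0.7450.
By the current-divider rule, I = I_total · G_k/ΣG = 10.7 × 0.03599 = 0.3851 A.

I ≈ 0.385 A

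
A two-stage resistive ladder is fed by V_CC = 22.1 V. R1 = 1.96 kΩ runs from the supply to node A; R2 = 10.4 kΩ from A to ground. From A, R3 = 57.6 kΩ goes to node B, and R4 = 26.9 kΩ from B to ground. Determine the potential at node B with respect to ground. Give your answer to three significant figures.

V_B ≈ 5.81 V

Node A sees R2 in parallel with the series input of stage 2, R3 + R4 = 84.50 kΩ.
R2 ‖ (R3+R4) = 9.260 kΩ.
So V_A = 22.1 × 0.8253 = 18.24 V.
Stage 2 is unloaded, so V_B = V_A · R4/(R3+R4) = 18.24 × 26.9/84.50 = 5.806 V.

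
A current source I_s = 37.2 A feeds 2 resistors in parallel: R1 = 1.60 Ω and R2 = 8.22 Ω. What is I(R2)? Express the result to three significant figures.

I ≈ 6.06 A

With just two branches, the current splits inversely with resistance.
I(R2) = 37.2 × 1.60/(1.60 + 8.22) = 37.2 × 0.1629 = 6.061 A.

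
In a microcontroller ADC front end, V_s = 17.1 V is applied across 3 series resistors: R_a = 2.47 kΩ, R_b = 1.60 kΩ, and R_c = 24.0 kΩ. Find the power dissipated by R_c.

The common current is I = 17.1/28.07 = 0.6092 mA.
P(R_c) = I²·R_c = (0.6092)² × 24.0 = 8.907 mW.

P ≈ 8.91 mW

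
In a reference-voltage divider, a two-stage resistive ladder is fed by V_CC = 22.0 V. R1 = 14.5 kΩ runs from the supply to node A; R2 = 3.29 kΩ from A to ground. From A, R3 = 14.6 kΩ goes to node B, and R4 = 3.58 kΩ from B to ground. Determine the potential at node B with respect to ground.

V_B ≈ 0.698 V

Node A sees R2 in parallel with the series input of stage 2, R3 + R4 = 18.18 kΩ.
Effective lower resistance at A: R2 ‖ 18.18 = 2.786 kΩ.
V_A = 22.0 × 2.786/(14.5 + 2.786) = 3.546 V.
V_B = V_A × 0.1969 = 0.6982 V.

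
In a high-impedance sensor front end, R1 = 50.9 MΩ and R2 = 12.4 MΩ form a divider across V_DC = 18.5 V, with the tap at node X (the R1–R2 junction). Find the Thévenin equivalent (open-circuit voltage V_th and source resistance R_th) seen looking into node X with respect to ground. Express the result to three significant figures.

V_th ≈ 3.62 V, R_th ≈ 9.97 MΩ

Open-circuit (no load on X): V_th = V_DC · R2/(R1 + R2) = 18.5 × 12.4/(50.90 + 12.4) = 3.624 V.
Zeroing V_DC shorts the top of R1 to ground, so R_th = R1 ‖ R2 = 9.971 MΩ.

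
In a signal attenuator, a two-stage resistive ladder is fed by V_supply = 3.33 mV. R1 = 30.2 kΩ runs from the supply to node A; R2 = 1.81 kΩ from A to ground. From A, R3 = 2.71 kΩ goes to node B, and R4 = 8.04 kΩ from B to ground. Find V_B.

V_B ≈ 0.122 mV

The second stage (R3 + R4 = 10.75 kΩ) loads node A in parallel with R2.
R2 ‖ (R3+R4) = 1.549 kΩ.
So V_A = 3.33 × 0.04879 = 0.1625 mV.
Then the unloaded second divider: V_B = V_A × R4/(R3+R4) = 0.1625 × 0.7479 = 0.1215 mV.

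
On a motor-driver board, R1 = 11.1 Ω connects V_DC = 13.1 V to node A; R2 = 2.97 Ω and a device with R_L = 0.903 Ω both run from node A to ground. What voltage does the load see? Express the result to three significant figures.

First combine the lower leg with the load: R2 ‖ R_L = 0.6925 Ω.
Now apply the divider: V_out = 13.1 × 0.05872 = 0.7692 V.
(Unloaded it would be 2.77 V; the load pulls it down.)

V_out ≈ 0.769 V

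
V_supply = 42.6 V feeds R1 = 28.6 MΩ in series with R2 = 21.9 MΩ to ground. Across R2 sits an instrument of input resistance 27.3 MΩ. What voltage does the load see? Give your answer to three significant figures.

V_out ≈ 12.7 V

First combine the lower leg with the load: R2 ‖ R_L = 12.15 MΩ.
Voltage divider with the loaded lower leg: V_out = 42.6 × 12.15/(28.6 + 12.15) = 42.6 × 0.2982 = 12.70 V.
(Unloaded it would be 18.5 V; the load pulls it down.)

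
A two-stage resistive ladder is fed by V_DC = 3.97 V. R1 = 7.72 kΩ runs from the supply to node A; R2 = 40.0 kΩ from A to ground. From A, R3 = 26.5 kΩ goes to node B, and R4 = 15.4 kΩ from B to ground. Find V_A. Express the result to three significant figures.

V_A ≈ 2.88 V

Looking into the second stage from A: R3 + R4 = 41.90 kΩ appears in parallel with R2.
Effective lower resistance at A: R2 ‖ 41.90 = 20.46 kΩ.
V_A = 3.97 × 20.46/(7.72 + 20.46) = 2.883 V.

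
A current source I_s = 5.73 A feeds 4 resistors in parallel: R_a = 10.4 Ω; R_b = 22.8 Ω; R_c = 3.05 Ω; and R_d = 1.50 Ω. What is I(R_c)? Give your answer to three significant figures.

Total conductance ΣG = 1/10.4 + 1/22.8 + 1/3.05 + 1/1.50 = 1.135 (units of 1/Ω).
By the current-divider rule, I = I_s · G_k/ΣG = 5.73 × 0.2890 = 1.656 A.

I ≈ 1.66 A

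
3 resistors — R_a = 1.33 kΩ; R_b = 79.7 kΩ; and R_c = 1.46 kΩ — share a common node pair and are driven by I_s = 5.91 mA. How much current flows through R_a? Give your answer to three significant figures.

I ≈ 3.07 mA

Conductances: ΣG = 1/1.33 + 1/79.7 + 1/1.46 = 1.449 (1/kΩ).
Current divider: I(R_a) = I_s · G_k/ΣG = 5.91 × (0.7519/1.449) = 5.91 × 0.5188 = 3.066 mA.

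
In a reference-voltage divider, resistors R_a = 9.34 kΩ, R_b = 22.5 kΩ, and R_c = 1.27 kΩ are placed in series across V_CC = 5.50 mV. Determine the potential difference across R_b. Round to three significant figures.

V ≈ 3.74 mV

ΣR = 9.34 + 22.5 + 1.27 = 33.11 kΩ.
By the voltage-divider rule, V = 5.50 × 22.50/33.11 = 3.738 mV.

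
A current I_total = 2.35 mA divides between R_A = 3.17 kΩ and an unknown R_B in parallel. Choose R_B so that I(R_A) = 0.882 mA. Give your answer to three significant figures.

R_B ≈ 1.90 kΩ

Two-branch current divider: I_A = I_total · R_B/(R_A + R_B).
With f = 0.3753, R_B = R_A · f/(1−f) = 3.17 × 0.6008 = 1.905 kΩ.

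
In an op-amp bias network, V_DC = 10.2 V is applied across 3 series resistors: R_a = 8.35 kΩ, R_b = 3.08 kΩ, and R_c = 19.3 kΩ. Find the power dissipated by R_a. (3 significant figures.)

Series current I = V_DC/ΣR = 10.2/30.73 = 0.3319 mA.
P(R_a) = I²·R_a = (0.3319)² × 8.35 = 0.9199 mW.

P ≈ 0.920 mW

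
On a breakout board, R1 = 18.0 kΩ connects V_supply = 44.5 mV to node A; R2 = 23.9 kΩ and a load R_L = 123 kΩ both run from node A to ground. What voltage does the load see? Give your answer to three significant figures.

V_out ≈ 23.4 mV

First combine the lower leg with the load: R2 ‖ R_L = 20.01 kΩ.
Now apply the divider: V_out = 44.5 × 0.5265 = 23.43 mV.
(Unloaded it would be 25.4 mV; the load pulls it down.)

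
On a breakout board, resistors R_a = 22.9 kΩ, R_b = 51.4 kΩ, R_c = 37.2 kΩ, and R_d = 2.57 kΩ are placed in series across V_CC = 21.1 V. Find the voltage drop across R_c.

V ≈ 6.88 V

Total series resistance ΣR = 22.9 + 51.4 + 37.2 + 2.57 = 114.1 kΩ.
Voltage divider: V = V_CC · (37.20 / 114.1) = 21.1 × 0.3261 = 6.881 V.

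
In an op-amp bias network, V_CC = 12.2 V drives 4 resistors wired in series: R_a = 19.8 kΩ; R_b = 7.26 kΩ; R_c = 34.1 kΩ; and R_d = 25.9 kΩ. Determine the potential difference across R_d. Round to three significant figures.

ΣR = 19.8 + 7.26 + 34.1 + 25.9 = 87.06 kΩ.
Voltage divider: V = V_CC · (25.90 / 87.06) = 12.2 × 0.2975 = 3.629 V.

V ≈ 3.63 V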